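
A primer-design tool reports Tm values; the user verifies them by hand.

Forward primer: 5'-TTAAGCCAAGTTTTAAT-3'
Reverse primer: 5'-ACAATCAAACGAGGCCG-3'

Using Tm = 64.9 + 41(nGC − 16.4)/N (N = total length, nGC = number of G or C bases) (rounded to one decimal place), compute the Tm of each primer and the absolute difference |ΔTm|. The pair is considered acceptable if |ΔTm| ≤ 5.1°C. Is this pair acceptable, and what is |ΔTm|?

Forward: G+C = 4, N = 17 → Tm = 64.9 + 41·(4 − 16.4)/17 = 35.0°C.
Reverse: G+C = 9, N = 17 → Tm = 64.9 + 41·(9 − 16.4)/17 = 47.1°C.
|ΔTm| = |35.0 − 47.1| = 12.1°C, > 5.1°C.

|ΔTm| = 12.1°C; the pair is not acceptable.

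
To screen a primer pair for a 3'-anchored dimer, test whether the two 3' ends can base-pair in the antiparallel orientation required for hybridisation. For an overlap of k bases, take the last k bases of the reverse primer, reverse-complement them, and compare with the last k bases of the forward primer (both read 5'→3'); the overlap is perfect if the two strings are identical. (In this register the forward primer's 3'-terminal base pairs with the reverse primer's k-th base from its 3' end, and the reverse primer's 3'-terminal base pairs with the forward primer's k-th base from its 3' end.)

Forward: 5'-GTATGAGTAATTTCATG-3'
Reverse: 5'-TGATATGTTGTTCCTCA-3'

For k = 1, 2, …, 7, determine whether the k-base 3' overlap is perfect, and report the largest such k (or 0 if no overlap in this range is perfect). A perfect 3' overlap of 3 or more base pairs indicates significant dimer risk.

Last 7 bases (5'→3') — forward …TTTCATG, reverse …TTCCTCA.
Reverse complement of the reverse primer's last 7 bases: TGAGGAA; its first k bases are the reverse complement of the reverse primer's last k bases, so a perfect k-base overlap needs the forward primer's last k bases to equal them.
Comparing (forward last k vs required): k=1: G vs T ✗; k=2: TG vs TG ✓; k=3: ATG vs TGA ✗; k=4: CATG vs TGAG ✗; k=5: TCATG vs TGAGG ✗; k=6: TTCATG vs TGAGGA ✗; k=7: TTTCATG vs TGAGGAA ✗.
Only k = 2 is perfect, so the longest perfect 3' overlap is 2.

Longest perfect overlap: 2 complementary base pairs; below the dimer-risk threshold (threshold 3).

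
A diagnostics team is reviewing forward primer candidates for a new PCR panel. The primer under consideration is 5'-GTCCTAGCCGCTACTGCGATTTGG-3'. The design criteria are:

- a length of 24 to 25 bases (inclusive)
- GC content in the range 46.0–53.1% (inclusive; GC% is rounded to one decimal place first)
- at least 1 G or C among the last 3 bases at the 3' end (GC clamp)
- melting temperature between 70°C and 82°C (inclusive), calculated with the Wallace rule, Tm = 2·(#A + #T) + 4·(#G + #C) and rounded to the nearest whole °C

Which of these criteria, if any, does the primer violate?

Fails: GC content.

Base counts: A=3, T=7, G=7, C=7 (length 24).
length: length 24 ✓
GC content: GC 14/24 = 58.3%, outside 46.0–53.1% ✗
GC clamp: 3' end TGG has 2 G/C ✓
Tm: Tm = 2·10 + 4·14 = 76°C ✓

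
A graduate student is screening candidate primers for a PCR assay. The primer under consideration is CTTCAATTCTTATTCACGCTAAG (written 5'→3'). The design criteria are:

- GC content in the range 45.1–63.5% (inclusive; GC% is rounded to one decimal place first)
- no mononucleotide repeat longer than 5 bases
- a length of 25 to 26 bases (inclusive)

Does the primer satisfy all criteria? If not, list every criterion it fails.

Fails: GC content, length.

Base counts: A=6, T=9, G=2, C=6 (length 23).
GC content: GC 8/23 = 34.8%, outside 45.1–63.5% ✗
homopolymer run: longest run = 2 ✓
length: length 23, outside 25–26 ✗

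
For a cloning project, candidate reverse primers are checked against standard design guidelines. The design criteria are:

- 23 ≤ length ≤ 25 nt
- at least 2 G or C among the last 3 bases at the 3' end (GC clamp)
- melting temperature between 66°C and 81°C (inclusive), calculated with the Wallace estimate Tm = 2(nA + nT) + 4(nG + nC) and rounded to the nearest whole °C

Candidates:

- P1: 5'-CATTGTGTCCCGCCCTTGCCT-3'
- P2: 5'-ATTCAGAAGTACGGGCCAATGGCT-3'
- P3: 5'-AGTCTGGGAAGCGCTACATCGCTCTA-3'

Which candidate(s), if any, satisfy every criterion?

P1 (21 nt, A=1 T=7 G=4 C=9): length 21, outside 23–25 ✗; 3' end CCT has 2 G/C ✓; Tm = 2·8 + 4·13 = 68°C ✓ — fails.
P2 (24 nt, A=7 T=5 G=7 C=5): length 24 ✓; 3' end GCT has 2 G/C ✓; Tm = 2·12 + 4·12 = 72°C ✓ — passes.
P3 (26 nt, A=6 T=6 G=7 C=7): length 26, outside 23–25 ✗; 3' end CTA has 1 G/C, need ≥2 ✗; Tm = 2·12 + 4·14 = 80°C ✓ — fails.

P2 only.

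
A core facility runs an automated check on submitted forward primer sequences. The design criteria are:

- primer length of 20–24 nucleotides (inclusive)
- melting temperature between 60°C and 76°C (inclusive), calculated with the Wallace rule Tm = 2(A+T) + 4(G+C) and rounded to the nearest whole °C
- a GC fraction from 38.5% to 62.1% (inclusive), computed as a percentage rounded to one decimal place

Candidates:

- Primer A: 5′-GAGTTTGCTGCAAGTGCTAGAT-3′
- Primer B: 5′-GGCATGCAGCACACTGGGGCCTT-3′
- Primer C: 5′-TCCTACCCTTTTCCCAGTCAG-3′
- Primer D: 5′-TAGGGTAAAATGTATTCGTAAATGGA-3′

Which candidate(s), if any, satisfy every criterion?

Primer A and Primer C.

Primer A (22 nt, A=5 T=7 G=7 C=3): length 22 ✓; Tm = 2·12 + 4·10 = 64°C ✓; GC 10/22 = 45.5% ✓ — passes.
Primer B (23 nt, A=4 T=4 G=8 C=7): length 23 ✓; Tm = 2·8 + 4·15 = 76°C ✓; GC 15/23 = 65.2%, outside 38.5–62.1% ✗ — fails.
Primer C (21 nt, A=3 T=7 G=2 C=9): length 21 ✓; Tm = 2·10 + 4·11 = 64°C ✓; GC 11/21 = 52.4% ✓ — passes.
Primer D (26 nt, A=10 T=8 G=7 C=1): length 26, outside 20–24 ✗; Tm = 2·18 + 4·8 = 68°C ✓; GC 8/26 = 30.8%, outside 38.5–62.1% ✗ — fails.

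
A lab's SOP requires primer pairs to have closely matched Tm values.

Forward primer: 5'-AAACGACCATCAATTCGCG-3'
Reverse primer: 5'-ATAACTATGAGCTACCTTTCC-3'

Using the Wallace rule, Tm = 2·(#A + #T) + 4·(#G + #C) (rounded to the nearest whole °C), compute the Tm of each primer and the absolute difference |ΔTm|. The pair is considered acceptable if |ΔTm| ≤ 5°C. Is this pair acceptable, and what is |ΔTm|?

|ΔTm| = 2°C; the pair is acceptable.

Forward: A=7 T=3 G=3 C=6 → Tm = 2·10 + 4·9 = 56°C.
Reverse: A=6 T=7 G=2 C=6 → Tm = 2·13 + 4·8 = 58°C.
|ΔTm| = |56 − 58| = 2°C, ≤ 5°C.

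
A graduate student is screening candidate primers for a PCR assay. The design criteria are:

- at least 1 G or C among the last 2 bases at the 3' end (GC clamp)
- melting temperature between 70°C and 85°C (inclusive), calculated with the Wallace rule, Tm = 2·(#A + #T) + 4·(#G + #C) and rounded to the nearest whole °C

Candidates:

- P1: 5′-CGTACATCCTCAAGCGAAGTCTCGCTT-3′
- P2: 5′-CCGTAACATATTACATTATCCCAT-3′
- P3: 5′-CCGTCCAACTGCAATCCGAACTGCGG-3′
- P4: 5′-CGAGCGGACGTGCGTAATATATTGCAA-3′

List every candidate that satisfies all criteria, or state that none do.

P3 only.

P1 (27 nt, A=6 T=7 G=5 C=9): 3' end TT has 0 G/C, need ≥1 ✗; Tm = 2·13 + 4·14 = 82°C ✓ — fails.
P2 (24 nt, A=8 T=8 G=1 C=7): 3' end AT has 0 G/C, need ≥1 ✗; Tm = 2·16 + 4·8 = 64°C, outside 70–85°C ✗ — fails.
P3 (26 nt, A=6 T=4 G=6 C=10): 3' end GG has 2 G/C ✓; Tm = 2·10 + 4·16 = 84°C ✓ — passes.
P4 (27 nt, A=8 T=6 G=8 C=5): 3' end AA has 0 G/C, need ≥1 ✗; Tm = 2·14 + 4·13 = 80°C ✓ — fails.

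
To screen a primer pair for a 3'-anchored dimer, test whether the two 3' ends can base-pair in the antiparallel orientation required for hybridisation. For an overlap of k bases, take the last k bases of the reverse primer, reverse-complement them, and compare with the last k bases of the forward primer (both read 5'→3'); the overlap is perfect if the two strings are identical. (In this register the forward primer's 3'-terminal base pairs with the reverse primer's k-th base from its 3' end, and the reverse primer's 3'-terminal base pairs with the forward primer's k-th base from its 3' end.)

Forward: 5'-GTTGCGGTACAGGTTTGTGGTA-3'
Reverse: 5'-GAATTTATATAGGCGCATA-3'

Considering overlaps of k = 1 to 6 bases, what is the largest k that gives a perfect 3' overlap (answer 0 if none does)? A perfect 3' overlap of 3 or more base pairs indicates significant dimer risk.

Last 6 bases (5'→3') — forward …GTGGTA, reverse …CGCATA.
Reverse complement of the reverse primer's last 6 bases: TATGCG; its first k bases are the reverse complement of the reverse primer's last k bases, so a perfect k-base overlap needs the forward primer's last k bases to equal them.
Comparing (forward last k vs required): k=1: A vs T ✗; k=2: TA vs TA ✓; k=3: GTA vs TAT ✗; k=4: GGTA vs TATG ✗; k=5: TGGTA vs TATGC ✗; k=6: GTGGTA vs TATGCG ✗.
Only k = 2 is perfect, so the longest perfect 3' overlap is 2.

Longest perfect overlap: 2 complementary base pairs; below the dimer-risk threshold (threshold 3).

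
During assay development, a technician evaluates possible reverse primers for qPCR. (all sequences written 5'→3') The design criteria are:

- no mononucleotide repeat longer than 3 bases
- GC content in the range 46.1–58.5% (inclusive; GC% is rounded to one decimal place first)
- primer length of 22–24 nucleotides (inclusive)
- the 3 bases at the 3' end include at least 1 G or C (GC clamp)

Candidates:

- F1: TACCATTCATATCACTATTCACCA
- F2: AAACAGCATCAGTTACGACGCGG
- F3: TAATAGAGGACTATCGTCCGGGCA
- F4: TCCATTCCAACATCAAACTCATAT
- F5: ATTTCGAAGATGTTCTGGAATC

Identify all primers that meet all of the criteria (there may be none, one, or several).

F1 (24 nt, A=8 T=8 G=0 C=8): longest run = 2 ✓; GC 8/24 = 33.3%, outside 46.1–58.5% ✗; length 24 ✓; 3' end CCA has 2 G/C ✓ — fails.
F2 (23 nt, A=8 T=3 G=6 C=6): longest run = 3 ✓; GC 12/23 = 52.2% ✓; length 23 ✓; 3' end CGG has 3 G/C ✓ — passes.
F3 (24 nt, A=7 T=5 G=7 C=5): longest run = 3 ✓; GC 12/24 = 50.0% ✓; length 24 ✓; 3' end GCA has 2 G/C ✓ — passes.
F4 (24 nt, A=9 T=7 G=0 C=8): longest run = 3 ✓; GC 8/24 = 33.3%, outside 46.1–58.5% ✗; length 24 ✓; 3' end TAT has 0 G/C, need ≥1 ✗ — fails.
F5 (22 nt, A=6 T=8 G=5 C=3): longest run = 3 ✓; GC 8/22 = 36.4%, outside 46.1–58.5% ✗; length 22 ✓; 3' end ATC has 1 G/C ✓ — fails.

F2 and F3.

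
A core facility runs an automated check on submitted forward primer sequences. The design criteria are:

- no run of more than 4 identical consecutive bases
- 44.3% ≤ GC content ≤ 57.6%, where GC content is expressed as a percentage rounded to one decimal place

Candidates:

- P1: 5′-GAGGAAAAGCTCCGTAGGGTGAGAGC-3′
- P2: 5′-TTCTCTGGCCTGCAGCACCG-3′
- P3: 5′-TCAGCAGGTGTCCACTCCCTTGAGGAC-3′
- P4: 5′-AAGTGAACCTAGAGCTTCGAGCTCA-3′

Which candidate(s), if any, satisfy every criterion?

P1 (26 nt, A=8 T=3 G=11 C=4): longest run = 4 ✓; GC 15/26 = 57.7%, outside 44.3–57.6% ✗ — fails.
P2 (20 nt, A=2 T=5 G=5 C=8): longest run = 2 ✓; GC 13/20 = 65.0%, outside 44.3–57.6% ✗ — fails.
P3 (27 nt, A=5 T=6 G=7 C=9): longest run = 3 ✓; GC 16/27 = 59.3%, outside 44.3–57.6% ✗ — fails.
P4 (25 nt, A=8 T=5 G=6 C=6): longest run = 2 ✓; GC 12/25 = 48.0% ✓ — passes.

P4 only.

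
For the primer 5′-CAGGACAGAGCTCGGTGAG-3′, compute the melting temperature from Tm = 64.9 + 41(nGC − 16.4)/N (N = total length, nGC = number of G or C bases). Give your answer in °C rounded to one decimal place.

Base counts: A=5, T=2, G=8, C=4; G+C = 12, N = 19.
Tm = 64.9 + 41·(12 − 16.4)/19 = 64.9 + -180.40/19 = 55.4°C.

55.4°C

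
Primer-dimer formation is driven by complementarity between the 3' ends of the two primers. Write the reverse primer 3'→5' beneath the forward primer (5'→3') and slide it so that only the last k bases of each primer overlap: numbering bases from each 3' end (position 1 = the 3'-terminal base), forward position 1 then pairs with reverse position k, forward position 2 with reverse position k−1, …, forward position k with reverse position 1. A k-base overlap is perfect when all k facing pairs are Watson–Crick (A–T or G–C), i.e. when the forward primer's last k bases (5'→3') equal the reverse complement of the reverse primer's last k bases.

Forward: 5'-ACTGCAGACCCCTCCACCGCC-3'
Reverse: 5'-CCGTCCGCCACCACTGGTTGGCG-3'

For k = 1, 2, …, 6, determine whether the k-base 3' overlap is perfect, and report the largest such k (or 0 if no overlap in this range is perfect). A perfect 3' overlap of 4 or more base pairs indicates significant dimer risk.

Longest perfect overlap: 4 complementary base pairs; significant dimer risk (threshold 4).

Last 6 bases (5'→3') — forward …ACCGCC, reverse …TTGGCG.
Reverse complement of the reverse primer's last 6 bases: CGCCAA; its first k bases are the reverse complement of the reverse primer's last k bases, so a perfect k-base overlap needs the forward primer's last k bases to equal them.
Comparing (forward last k vs required): k=1: C vs C ✓; k=2: CC vs CG ✗; k=3: GCC vs CGC ✗; k=4: CGCC vs CGCC ✓; k=5: CCGCC vs CGCCA ✗; k=6: ACCGCC vs CGCCAA ✗.
Perfect overlaps at k = 1, 4; the largest is 4.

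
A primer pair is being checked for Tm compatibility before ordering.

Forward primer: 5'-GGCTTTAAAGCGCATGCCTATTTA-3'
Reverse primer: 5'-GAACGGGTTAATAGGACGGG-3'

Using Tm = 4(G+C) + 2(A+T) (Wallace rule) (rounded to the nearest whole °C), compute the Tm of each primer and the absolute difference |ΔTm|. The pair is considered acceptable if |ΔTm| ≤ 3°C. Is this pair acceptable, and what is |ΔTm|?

Forward: A=6 T=8 G=5 C=5 → Tm = 2·14 + 4·10 = 68°C.
Reverse: A=6 T=3 G=9 C=2 → Tm = 2·9 + 4·11 = 62°C.
|ΔTm| = |68 − 62| = 6°C, > 3°C.

|ΔTm| = 6°C; the pair is not acceptable.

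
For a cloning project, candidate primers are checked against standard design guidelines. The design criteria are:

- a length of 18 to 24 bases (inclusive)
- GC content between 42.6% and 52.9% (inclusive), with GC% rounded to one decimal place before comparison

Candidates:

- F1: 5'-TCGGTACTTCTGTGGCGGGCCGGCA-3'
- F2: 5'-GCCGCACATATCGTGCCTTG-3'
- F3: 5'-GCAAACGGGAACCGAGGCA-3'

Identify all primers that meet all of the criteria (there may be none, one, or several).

None of the candidates satisfy all criteria.

F1 (25 nt, A=2 T=6 G=10 C=7): length 25, outside 18–24 ✗; GC 17/25 = 68.0%, outside 42.6–52.9% ✗ — fails.
F2 (20 nt, A=3 T=5 G=5 C=7): length 20 ✓; GC 12/20 = 60.0%, outside 42.6–52.9% ✗ — fails.
F3 (19 nt, A=7 T=0 G=7 C=5): length 19 ✓; GC 12/19 = 63.2%, outside 42.6–52.9% ✗ — fails.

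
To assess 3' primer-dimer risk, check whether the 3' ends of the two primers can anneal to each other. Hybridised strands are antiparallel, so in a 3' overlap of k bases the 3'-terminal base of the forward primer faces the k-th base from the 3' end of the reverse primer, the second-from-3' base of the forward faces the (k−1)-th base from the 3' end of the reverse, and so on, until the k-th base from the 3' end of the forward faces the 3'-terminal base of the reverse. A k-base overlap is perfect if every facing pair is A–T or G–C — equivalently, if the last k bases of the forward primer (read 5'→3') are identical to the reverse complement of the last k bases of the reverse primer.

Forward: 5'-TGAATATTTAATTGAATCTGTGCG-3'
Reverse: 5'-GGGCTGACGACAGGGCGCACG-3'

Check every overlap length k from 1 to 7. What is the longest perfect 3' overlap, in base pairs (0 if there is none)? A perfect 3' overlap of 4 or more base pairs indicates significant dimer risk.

Last 7 bases (5'→3') — forward …CTGTGCG, reverse …GCGCACG.
Reverse complement of the reverse primer's last 7 bases: CGTGCGC; its first k bases are the reverse complement of the reverse primer's last k bases, so a perfect k-base overlap needs the forward primer's last k bases to equal them.
Comparing (forward last k vs required): k=1: G vs C ✗; k=2: CG vs CG ✓; k=3: GCG vs CGT ✗; k=4: TGCG vs CGTG ✗; k=5: GTGCG vs CGTGC ✗; k=6: TGTGCG vs CGTGCG ✗; k=7: CTGTGCG vs CGTGCGC ✗.
Only k = 2 is perfect, so the longest perfect 3' overlap is 2.

Longest perfect overlap: 2 complementary base pairs; below the dimer-risk threshold (threshold 4).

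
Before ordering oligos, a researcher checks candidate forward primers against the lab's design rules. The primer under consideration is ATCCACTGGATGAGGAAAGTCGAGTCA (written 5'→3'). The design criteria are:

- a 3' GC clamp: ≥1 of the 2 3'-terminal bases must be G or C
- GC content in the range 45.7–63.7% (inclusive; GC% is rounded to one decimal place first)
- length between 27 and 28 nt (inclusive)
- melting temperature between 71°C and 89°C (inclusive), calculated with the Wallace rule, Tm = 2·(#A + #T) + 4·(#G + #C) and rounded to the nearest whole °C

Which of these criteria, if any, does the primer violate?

Base counts: A=9, T=5, G=8, C=5 (length 27).
GC clamp: 3' end CA has 1 G/C ✓
GC content: GC 13/27 = 48.1% ✓
length: length 27 ✓
Tm: Tm = 2·14 + 4·13 = 80°C ✓

Meets all criteria.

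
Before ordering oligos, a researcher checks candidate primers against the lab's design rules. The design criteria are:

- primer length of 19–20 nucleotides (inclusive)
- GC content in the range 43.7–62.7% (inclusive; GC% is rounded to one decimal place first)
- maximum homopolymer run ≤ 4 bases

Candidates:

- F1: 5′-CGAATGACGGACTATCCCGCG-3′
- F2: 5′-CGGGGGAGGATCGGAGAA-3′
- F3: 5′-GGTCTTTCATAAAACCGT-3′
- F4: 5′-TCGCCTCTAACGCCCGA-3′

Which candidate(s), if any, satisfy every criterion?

None of the candidates satisfy all criteria.

F1 (21 nt, A=5 T=3 G=6 C=7): length 21, outside 19–20 ✗; GC 13/21 = 61.9% ✓; longest run = 3 ✓ — fails.
F2 (18 nt, A=5 T=1 G=10 C=2): length 18, outside 19–20 ✗; GC 12/18 = 66.7%, outside 43.7–62.7% ✗; longest run = 5, exceeds 4 ✗ — fails.
F3 (18 nt, A=5 T=6 G=3 C=4): length 18, outside 19–20 ✗; GC 7/18 = 38.9%, outside 43.7–62.7% ✗; longest run = 4 ✓ — fails.
F4 (17 nt, A=3 T=3 G=3 C=8): length 17, outside 19–20 ✗; GC 11/17 = 64.7%, outside 43.7–62.7% ✗; longest run = 3 ✓ — fails.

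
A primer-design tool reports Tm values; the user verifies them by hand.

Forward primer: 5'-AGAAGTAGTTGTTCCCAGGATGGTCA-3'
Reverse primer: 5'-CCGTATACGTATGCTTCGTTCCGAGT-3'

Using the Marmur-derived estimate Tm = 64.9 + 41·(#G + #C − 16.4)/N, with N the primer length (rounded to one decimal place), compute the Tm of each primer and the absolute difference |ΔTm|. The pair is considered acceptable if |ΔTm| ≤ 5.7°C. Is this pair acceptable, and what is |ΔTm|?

Forward: G+C = 12, N = 26 → Tm = 64.9 + 41·(12 − 16.4)/26 = 58.0°C.
Reverse: G+C = 13, N = 26 → Tm = 64.9 + 41·(13 − 16.4)/26 = 59.5°C.
|ΔTm| = |58.0 − 59.5| = 1.5°C, ≤ 5.7°C.

|ΔTm| = 1.5°C; the pair is acceptable.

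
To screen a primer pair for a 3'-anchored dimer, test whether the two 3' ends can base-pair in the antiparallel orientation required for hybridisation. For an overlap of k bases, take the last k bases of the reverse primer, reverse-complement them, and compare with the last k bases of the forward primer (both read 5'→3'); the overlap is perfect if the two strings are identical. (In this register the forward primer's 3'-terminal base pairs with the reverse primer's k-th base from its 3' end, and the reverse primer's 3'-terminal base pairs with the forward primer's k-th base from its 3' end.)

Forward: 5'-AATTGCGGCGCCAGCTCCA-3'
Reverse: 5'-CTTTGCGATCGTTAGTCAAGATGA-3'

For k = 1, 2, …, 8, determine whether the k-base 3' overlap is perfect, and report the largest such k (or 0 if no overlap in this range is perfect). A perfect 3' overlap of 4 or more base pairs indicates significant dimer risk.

Last 8 bases (5'→3') — forward …CAGCTCCA, reverse …CAAGATGA.
Reverse complement of the reverse primer's last 8 bases: TCATCTTG; its first k bases are the reverse complement of the reverse primer's last k bases, so a perfect k-base overlap needs the forward primer's last k bases to equal them.
Comparing (forward last k vs required): k=1: A vs T ✗; k=2: CA vs TC ✗; k=3: CCA vs TCA ✗; k=4: TCCA vs TCAT ✗; k=5: CTCCA vs TCATC ✗; k=6: GCTCCA vs TCATCT ✗; k=7: AGCTCCA vs TCATCTT ✗; k=8: CAGCTCCA vs TCATCTTG ✗.
No overlap length from 1 to 8 is perfect, so the longest perfect 3' overlap is 0.

Longest perfect overlap: 0 complementary base pairs; below the dimer-risk threshold (threshold 4).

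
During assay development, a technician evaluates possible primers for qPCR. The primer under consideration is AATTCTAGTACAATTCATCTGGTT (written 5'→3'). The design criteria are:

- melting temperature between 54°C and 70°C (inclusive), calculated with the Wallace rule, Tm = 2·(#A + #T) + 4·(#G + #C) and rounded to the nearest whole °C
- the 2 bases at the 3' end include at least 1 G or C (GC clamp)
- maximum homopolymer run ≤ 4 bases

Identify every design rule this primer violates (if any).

Fails: GC clamp.

Base counts: A=7, T=10, G=3, C=4 (length 24).
Tm: Tm = 2·17 + 4·7 = 62°C ✓
GC clamp: 3' end TT has 0 G/C, need ≥1 ✗
homopolymer run: longest run = 2 ✓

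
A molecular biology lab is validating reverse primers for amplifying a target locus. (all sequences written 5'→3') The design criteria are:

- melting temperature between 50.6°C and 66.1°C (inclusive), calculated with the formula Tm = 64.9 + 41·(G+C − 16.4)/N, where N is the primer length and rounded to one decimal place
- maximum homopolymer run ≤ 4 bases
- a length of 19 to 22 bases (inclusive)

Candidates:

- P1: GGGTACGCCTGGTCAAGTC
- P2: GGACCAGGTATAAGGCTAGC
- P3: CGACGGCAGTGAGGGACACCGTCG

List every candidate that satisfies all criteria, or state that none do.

P1 and P2.

P1 (19 nt, A=3 T=4 G=7 C=5): Tm = 64.9 + 41·(12 − 16.4)/19 = 55.4°C ✓; longest run = 3 ✓; length 19 ✓ — passes.
P2 (20 nt, A=6 T=3 G=7 C=4): Tm = 64.9 + 41·(11 − 16.4)/20 = 53.8°C ✓; longest run = 2 ✓; length 20 ✓ — passes.
P3 (24 nt, A=5 T=2 G=10 C=7): Tm = 64.9 + 41·(17 − 16.4)/24 = 65.9°C ✓; longest run = 3 ✓; length 24, outside 19–22 ✗ — fails.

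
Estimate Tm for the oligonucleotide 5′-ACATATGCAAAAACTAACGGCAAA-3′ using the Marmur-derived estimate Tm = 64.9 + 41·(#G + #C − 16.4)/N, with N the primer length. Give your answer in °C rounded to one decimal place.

50.6°C

Base counts: A=13, T=3, G=3, C=5; G+C = 8, N = 24.
Tm = 64.9 + 41·(8 − 16.4)/24 = 64.9 + -344.40/24 = 50.6°C.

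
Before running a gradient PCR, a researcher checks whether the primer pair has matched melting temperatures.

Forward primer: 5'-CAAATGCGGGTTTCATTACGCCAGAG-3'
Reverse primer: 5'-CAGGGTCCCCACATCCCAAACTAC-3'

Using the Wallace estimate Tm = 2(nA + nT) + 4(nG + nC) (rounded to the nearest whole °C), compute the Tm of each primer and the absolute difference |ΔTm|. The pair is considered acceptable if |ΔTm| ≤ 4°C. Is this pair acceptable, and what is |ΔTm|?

|ΔTm| = 2°C; the pair is acceptable.

Forward: A=7 T=6 G=7 C=6 → Tm = 2·13 + 4·13 = 78°C.
Reverse: A=7 T=3 G=3 C=11 → Tm = 2·10 + 4·14 = 76°C.
|ΔTm| = |78 − 76| = 2°C, ≤ 4°C.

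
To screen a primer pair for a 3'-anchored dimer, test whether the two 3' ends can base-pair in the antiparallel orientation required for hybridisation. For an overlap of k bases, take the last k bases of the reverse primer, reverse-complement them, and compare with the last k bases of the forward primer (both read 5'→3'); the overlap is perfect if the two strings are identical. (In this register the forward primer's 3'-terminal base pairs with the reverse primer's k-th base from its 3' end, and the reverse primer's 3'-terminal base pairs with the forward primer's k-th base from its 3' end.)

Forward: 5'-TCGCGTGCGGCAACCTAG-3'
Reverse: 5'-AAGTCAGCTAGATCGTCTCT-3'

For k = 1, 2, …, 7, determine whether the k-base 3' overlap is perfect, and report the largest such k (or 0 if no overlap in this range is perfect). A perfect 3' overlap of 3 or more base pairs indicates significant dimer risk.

Longest perfect overlap: 2 complementary base pairs; below the dimer-risk threshold (threshold 3).

Last 7 bases (5'→3') — forward …AACCTAG, reverse …CGTCTCT.
Reverse complement of the reverse primer's last 7 bases: AGAGACG; its first k bases are the reverse complement of the reverse primer's last k bases, so a perfect k-base overlap needs the forward primer's last k bases to equal them.
Comparing (forward last k vs required): k=1: G vs A ✗; k=2: AG vs AG ✓; k=3: TAG vs AGA ✗; k=4: CTAG vs AGAG ✗; k=5: CCTAG vs AGAGA ✗; k=6: ACCTAG vs AGAGAC ✗; k=7: AACCTAG vs AGAGACG ✗.
Only k = 2 is perfect, so the longest perfect 3' overlap is 2.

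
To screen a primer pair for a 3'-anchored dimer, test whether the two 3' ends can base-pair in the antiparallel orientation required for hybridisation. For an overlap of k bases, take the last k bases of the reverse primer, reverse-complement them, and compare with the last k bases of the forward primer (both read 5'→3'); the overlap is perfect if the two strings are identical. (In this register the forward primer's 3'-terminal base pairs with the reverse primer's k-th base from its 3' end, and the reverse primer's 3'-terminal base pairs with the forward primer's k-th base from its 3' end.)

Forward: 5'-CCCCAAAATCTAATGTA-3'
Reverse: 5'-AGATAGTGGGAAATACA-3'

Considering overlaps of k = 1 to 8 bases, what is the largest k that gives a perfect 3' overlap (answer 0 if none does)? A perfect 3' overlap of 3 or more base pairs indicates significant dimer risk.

Last 8 bases (5'→3') — forward …CTAATGTA, reverse …GAAATACA.
Reverse complement of the reverse primer's last 8 bases: TGTATTTC; its first k bases are the reverse complement of the reverse primer's last k bases, so a perfect k-base overlap needs the forward primer's last k bases to equal them.
Comparing (forward last k vs required): k=1: A vs T ✗; k=2: TA vs TG ✗; k=3: GTA vs TGT ✗; k=4: TGTA vs TGTA ✓; k=5: ATGTA vs TGTAT ✗; k=6: AATGTA vs TGTATT ✗; k=7: TAATGTA vs TGTATTT ✗; k=8: CTAATGTA vs TGTATTTC ✗.
Only k = 4 is perfect, so the longest perfect 3' overlap is 4.

Longest perfect overlap: 4 complementary base pairs; significant dimer risk (threshold 3).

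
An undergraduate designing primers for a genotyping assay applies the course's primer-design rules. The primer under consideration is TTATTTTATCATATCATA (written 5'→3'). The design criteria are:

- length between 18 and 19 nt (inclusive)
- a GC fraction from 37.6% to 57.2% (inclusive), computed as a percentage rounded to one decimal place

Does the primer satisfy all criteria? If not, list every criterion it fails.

Fails: GC content.

Base counts: A=6, T=10, G=0, C=2 (length 18).
length: length 18 ✓
GC content: GC 2/18 = 11.1%, outside 37.6–57.2% ✗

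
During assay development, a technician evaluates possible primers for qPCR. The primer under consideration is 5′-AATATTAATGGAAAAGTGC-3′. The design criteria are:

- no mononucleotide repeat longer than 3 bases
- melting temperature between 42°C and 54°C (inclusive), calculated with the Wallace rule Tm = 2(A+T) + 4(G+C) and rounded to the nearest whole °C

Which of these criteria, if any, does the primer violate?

Fails: homopolymer run.

Base counts: A=9, T=5, G=4, C=1 (length 19).
homopolymer run: longest run = 4, exceeds 3 ✗
Tm: Tm = 2·14 + 4·5 = 48°C ✓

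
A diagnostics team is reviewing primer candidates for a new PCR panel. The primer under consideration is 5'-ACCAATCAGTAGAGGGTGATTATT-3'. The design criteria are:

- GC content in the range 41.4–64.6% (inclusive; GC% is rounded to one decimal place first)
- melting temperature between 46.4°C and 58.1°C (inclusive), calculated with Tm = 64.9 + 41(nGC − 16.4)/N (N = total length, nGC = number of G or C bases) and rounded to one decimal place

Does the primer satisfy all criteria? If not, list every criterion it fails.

Base counts: A=8, T=7, G=6, C=3 (length 24).
GC content: GC 9/24 = 37.5%, outside 41.4–64.6% ✗
Tm: Tm = 64.9 + 41·(9 − 16.4)/24 = 52.3°C ✓

Fails: GC content.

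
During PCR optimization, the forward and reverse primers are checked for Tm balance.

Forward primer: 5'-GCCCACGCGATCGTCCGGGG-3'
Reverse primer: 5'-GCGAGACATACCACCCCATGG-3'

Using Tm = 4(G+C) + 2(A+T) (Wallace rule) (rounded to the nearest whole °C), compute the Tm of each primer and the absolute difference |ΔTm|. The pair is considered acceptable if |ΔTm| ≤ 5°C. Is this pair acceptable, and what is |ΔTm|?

|ΔTm| = 4°C; the pair is acceptable.

Forward: A=2 T=2 G=8 C=8 → Tm = 2·4 + 4·16 = 72°C.
Reverse: A=6 T=2 G=5 C=8 → Tm = 2·8 + 4·13 = 68°C.
|ΔTm| = |72 − 68| = 4°C, ≤ 5°C.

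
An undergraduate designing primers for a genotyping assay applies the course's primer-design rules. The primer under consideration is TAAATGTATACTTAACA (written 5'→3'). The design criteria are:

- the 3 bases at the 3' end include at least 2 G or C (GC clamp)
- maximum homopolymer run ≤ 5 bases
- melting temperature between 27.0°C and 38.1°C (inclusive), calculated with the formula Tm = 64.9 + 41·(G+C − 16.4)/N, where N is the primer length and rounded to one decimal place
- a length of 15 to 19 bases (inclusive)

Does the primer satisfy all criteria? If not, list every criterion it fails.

Fails: GC clamp.

Base counts: A=8, T=6, G=1, C=2 (length 17).
GC clamp: 3' end ACA has 1 G/C, need ≥2 ✗
homopolymer run: longest run = 3 ✓
Tm: Tm = 64.9 + 41·(3 − 16.4)/17 = 32.6°C ✓
length: length 17 ✓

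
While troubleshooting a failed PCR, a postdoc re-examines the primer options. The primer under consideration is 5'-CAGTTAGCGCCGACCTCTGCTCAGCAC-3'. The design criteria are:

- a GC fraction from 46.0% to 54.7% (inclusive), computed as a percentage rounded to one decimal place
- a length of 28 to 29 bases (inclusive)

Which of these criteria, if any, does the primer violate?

Base counts: A=5, T=5, G=6, C=11 (length 27).
GC content: GC 17/27 = 63.0%, outside 46.0–54.7% ✗
length: length 27, outside 28–29 ✗

Fails: GC content, length.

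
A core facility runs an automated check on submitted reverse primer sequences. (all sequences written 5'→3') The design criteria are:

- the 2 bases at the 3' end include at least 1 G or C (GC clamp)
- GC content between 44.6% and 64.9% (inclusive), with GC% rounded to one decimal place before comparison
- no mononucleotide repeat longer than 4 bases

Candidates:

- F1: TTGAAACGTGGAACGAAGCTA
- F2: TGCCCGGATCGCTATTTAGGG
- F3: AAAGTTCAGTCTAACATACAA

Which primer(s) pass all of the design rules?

F1 (21 nt, A=8 T=4 G=6 C=3): 3' end TA has 0 G/C, need ≥1 ✗; GC 9/21 = 42.9%, outside 44.6–64.9% ✗; longest run = 3 ✓ — fails.
F2 (21 nt, A=3 T=6 G=7 C=5): 3' end GG has 2 G/C ✓; GC 12/21 = 57.1% ✓; longest run = 3 ✓ — passes.
F3 (21 nt, A=10 T=5 G=2 C=4): 3' end AA has 0 G/C, need ≥1 ✗; GC 6/21 = 28.6%, outside 44.6–64.9% ✗; longest run = 3 ✓ — fails.

F2 only.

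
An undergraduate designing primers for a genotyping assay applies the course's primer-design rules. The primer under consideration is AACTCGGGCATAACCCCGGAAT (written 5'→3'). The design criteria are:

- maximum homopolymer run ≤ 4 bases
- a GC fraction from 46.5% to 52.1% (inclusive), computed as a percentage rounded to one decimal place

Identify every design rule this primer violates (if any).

Base counts: A=7, T=3, G=5, C=7 (length 22).
homopolymer run: longest run = 4 ✓
GC content: GC 12/22 = 54.5%, outside 46.5–52.1% ✗

Fails: GC content.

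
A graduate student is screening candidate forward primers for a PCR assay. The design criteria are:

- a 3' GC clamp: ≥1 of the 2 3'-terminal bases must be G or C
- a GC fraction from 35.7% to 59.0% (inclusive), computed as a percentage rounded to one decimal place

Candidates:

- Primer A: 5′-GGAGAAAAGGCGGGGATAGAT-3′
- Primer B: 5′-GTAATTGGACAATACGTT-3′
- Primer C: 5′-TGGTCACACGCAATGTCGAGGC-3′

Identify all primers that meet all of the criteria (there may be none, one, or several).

Primer A (21 nt, A=8 T=2 G=10 C=1): 3' end AT has 0 G/C, need ≥1 ✗; GC 11/21 = 52.4% ✓ — fails.
Primer B (18 nt, A=6 T=6 G=4 C=2): 3' end TT has 0 G/C, need ≥1 ✗; GC 6/18 = 33.3%, outside 35.7–59.0% ✗ — fails.
Primer C (22 nt, A=5 T=4 G=7 C=6): 3' end GC has 2 G/C ✓; GC 13/22 = 59.1%, outside 35.7–59.0% ✗ — fails.

None of the candidates satisfy all criteria.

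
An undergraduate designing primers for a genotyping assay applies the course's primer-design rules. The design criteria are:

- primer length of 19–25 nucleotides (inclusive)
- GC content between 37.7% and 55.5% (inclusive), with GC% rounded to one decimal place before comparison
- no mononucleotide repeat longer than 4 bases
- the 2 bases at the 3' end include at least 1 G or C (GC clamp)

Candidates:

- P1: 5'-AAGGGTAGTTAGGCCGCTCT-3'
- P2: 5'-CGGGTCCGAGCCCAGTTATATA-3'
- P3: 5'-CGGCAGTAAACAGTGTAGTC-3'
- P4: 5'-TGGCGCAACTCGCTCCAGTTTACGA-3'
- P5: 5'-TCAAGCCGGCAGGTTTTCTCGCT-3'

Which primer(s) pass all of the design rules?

P1 (20 nt, A=4 T=5 G=7 C=4): length 20 ✓; GC 11/20 = 55.0% ✓; longest run = 3 ✓; 3' end CT has 1 G/C ✓ — passes.
P2 (22 nt, A=5 T=5 G=6 C=6): length 22 ✓; GC 12/22 = 54.5% ✓; longest run = 3 ✓; 3' end TA has 0 G/C, need ≥1 ✗ — fails.
P3 (20 nt, A=6 T=4 G=6 C=4): length 20 ✓; GC 10/20 = 50.0% ✓; longest run = 3 ✓; 3' end TC has 1 G/C ✓ — passes.
P4 (25 nt, A=5 T=6 G=6 C=8): length 25 ✓; GC 14/25 = 56.0%, outside 37.7–55.5% ✗; longest run = 3 ✓; 3' end GA has 1 G/C ✓ — fails.
P5 (23 nt, A=3 T=7 G=6 C=7): length 23 ✓; GC 13/23 = 56.5%, outside 37.7–55.5% ✗; longest run = 4 ✓; 3' end CT has 1 G/C ✓ — fails.

P1 and P3.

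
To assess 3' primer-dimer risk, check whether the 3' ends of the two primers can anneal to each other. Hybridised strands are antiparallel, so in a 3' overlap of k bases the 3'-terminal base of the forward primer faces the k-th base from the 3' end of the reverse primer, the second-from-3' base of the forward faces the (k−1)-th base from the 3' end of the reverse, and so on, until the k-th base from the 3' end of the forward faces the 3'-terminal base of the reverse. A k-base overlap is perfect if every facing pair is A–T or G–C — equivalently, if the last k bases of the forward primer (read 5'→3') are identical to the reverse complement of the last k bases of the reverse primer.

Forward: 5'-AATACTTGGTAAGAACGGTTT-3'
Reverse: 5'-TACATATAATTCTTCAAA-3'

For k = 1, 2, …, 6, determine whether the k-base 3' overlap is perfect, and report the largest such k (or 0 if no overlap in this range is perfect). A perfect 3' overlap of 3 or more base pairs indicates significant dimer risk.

Last 6 bases (5'→3') — forward …CGGTTT, reverse …TTCAAA.
Reverse complement of the reverse primer's last 6 bases: TTTGAA; its first k bases are the reverse complement of the reverse primer's last k bases, so a perfect k-base overlap needs the forward primer's last k bases to equal them.
Comparing (forward last k vs required): k=1: T vs T ✓; k=2: TT vs TT ✓; k=3: TTT vs TTT ✓; k=4: GTTT vs TTTG ✗; k=5: GGTTT vs TTTGA ✗; k=6: CGGTTT vs TTTGAA ✗.
Perfect overlaps at k = 1, 2, 3; the largest is 3.

Longest perfect overlap: 3 complementary base pairs; significant dimer risk (threshold 3).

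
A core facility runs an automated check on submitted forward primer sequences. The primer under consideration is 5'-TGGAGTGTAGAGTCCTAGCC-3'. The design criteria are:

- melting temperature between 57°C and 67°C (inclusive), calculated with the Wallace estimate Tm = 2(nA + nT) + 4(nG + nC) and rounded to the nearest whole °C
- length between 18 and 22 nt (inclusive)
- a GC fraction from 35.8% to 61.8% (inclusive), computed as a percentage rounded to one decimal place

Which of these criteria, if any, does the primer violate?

Base counts: A=4, T=5, G=7, C=4 (length 20).
Tm: Tm = 2·9 + 4·11 = 62°C ✓
length: length 20 ✓
GC content: GC 11/20 = 55.0% ✓

Meets all criteria.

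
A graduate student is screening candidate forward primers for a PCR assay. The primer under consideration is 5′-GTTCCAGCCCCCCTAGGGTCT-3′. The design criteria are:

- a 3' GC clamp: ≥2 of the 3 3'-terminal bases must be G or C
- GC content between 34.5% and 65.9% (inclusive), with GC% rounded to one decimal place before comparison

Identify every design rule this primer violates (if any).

Fails: GC clamp, GC content.

Base counts: A=2, T=5, G=5, C=9 (length 21).
GC clamp: 3' end TCT has 1 G/C, need ≥2 ✗
GC content: GC 14/21 = 66.7%, outside 34.5–65.9% ✗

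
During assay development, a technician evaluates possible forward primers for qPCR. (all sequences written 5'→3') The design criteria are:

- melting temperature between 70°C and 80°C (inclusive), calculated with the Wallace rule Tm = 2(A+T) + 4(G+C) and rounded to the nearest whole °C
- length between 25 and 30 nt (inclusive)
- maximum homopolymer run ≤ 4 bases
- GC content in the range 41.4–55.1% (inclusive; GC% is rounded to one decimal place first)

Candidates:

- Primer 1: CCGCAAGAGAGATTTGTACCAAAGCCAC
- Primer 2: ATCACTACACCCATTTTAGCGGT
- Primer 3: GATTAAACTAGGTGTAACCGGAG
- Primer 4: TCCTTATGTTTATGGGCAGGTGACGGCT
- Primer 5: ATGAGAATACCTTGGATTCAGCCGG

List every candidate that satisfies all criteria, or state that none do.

Primer 1 (28 nt, A=10 T=4 G=6 C=8): Tm = 2·14 + 4·14 = 84°C, outside 70–80°C ✗; length 28 ✓; longest run = 3 ✓; GC 14/28 = 50.0% ✓ — fails.
Primer 2 (23 nt, A=6 T=7 G=3 C=7): Tm = 2·13 + 4·10 = 66°C, outside 70–80°C ✗; length 23, outside 25–30 ✗; longest run = 4 ✓; GC 10/23 = 43.5% ✓ — fails.
Primer 3 (23 nt, A=8 T=5 G=7 C=3): Tm = 2·13 + 4·10 = 66°C, outside 70–80°C ✗; length 23, outside 25–30 ✗; longest run = 3 ✓; GC 10/23 = 43.5% ✓ — fails.
Primer 4 (28 nt, A=4 T=10 G=9 C=5): Tm = 2·14 + 4·14 = 84°C, outside 70–80°C ✗; length 28 ✓; longest run = 3 ✓; GC 14/28 = 50.0% ✓ — fails.
Primer 5 (25 nt, A=7 T=6 G=7 C=5): Tm = 2·13 + 4·12 = 74°C ✓; length 25 ✓; longest run = 2 ✓; GC 12/25 = 48.0% ✓ — passes.

Primer 5 only.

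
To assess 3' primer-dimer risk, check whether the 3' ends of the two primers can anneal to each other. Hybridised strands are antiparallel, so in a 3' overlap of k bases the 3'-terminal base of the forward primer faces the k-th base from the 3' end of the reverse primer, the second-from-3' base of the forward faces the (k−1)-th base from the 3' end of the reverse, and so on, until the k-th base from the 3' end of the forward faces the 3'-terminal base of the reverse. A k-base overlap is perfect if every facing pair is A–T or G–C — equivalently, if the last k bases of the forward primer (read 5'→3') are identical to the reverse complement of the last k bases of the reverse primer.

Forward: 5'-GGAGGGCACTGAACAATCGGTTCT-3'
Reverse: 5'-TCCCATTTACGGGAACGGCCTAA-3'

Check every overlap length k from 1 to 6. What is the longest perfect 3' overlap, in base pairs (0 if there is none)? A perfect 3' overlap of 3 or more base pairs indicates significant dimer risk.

Longest perfect overlap: 1 complementary base pair; below the dimer-risk threshold (threshold 3).

Last 6 bases (5'→3') — forward …GGTTCT, reverse …GCCTAA.
Reverse complement of the reverse primer's last 6 bases: TTAGGC; its first k bases are the reverse complement of the reverse primer's last k bases, so a perfect k-base overlap needs the forward primer's last k bases to equal them.
Comparing (forward last k vs required): k=1: T vs T ✓; k=2: CT vs TT ✗; k=3: TCT vs TTA ✗; k=4: TTCT vs TTAG ✗; k=5: GTTCT vs TTAGG ✗; k=6: GGTTCT vs TTAGGC ✗.
Only k = 1 is perfect, so the longest perfect 3' overlap is 1.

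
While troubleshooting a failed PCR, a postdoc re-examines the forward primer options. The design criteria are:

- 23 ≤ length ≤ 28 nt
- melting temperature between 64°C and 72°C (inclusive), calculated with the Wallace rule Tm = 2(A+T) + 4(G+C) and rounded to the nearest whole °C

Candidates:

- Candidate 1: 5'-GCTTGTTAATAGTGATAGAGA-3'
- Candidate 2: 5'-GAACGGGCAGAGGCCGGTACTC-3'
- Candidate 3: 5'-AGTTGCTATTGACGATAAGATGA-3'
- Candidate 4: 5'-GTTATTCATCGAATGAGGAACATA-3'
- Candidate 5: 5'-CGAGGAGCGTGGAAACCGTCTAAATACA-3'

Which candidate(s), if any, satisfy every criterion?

Candidate 1 (21 nt, A=7 T=7 G=6 C=1): length 21, outside 23–28 ✗; Tm = 2·14 + 4·7 = 56°C, outside 64–72°C ✗ — fails.
Candidate 2 (22 nt, A=5 T=2 G=9 C=6): length 22, outside 23–28 ✗; Tm = 2·7 + 4·15 = 74°C, outside 64–72°C ✗ — fails.
Candidate 3 (23 nt, A=8 T=7 G=6 C=2): length 23 ✓; Tm = 2·15 + 4·8 = 62°C, outside 64–72°C ✗ — fails.
Candidate 4 (24 nt, A=9 T=7 G=5 C=3): length 24 ✓; Tm = 2·16 + 4·8 = 64°C ✓ — passes.
Candidate 5 (28 nt, A=10 T=4 G=8 C=6): length 28 ✓; Tm = 2·14 + 4·14 = 84°C, outside 64–72°C ✗ — fails.

Candidate 4 only.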